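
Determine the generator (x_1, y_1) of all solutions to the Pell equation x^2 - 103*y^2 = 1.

First expand sqrt(103) as a continued fraction. With x_i = (sqrt(103) + m_i)/d_i and (m_0, d_0) = (0, 1): a_0 = floor(sqrt(103)) = 10, since 10^2 = 100 <= 103 < 121 = 11^2.
Iterate m_{i+1} = d_i*a_i - m_i, d_{i+1} = (103 - m_{i+1}^2)/d_i, a_{i+1} = floor((a_0 + m_{i+1})/d_{i+1}):
  m_1 = 1*10 - 0 = 10, d_1 = (103 - 10^2)/1 = 3/1 = 3, a_1 = floor((10 + 10)/3) = 6.
  m_2 = 3*6 - 10 = 8, d_2 = (103 - 8^2)/3 = 39/3 = 13, a_2 = floor((10 + 8)/13) = 1.
  m_3 = 13*1 - 8 = 5, d_3 = (103 - 5^2)/13 = 78/13 = 6, a_3 = floor((10 + 5)/6) = 2.
  m_4 = 6*2 - 5 = 7, d_4 = (103 - 7^2)/6 = 54/6 = 9, a_4 = floor((10 + 7)/9) = 1.
  m_5 = 9*1 - 7 = 2, d_5 = (103 - 2^2)/9 = 99/9 = 11, a_5 = floor((10 + 2)/11) = 1.
  m_6 = 11*1 - 2 = 9, d_6 = (103 - 9^2)/11 = 22/11 = 2, a_6 = floor((10 + 9)/2) = 9.
  m_7 = 2*9 - 9 = 9, d_7 = (103 - 9^2)/2 = 22/2 = 11, a_7 = floor((10 + 9)/11) = 1.
  m_8 = 11*1 - 9 = 2, d_8 = (103 - 2^2)/11 = 99/11 = 9, a_8 = floor((10 + 2)/9) = 1.
  m_9 = 9*1 - 2 = 7, d_9 = (103 - 7^2)/9 = 54/9 = 6, a_9 = floor((10 + 7)/6) = 2.
  m_10 = 6*2 - 7 = 5, d_10 = (103 - 5^2)/6 = 78/6 = 13, a_10 = floor((10 + 5)/13) = 1.
  m_11 = 13*1 - 5 = 8, d_11 = (103 - 8^2)/13 = 39/13 = 3, a_11 = floor((10 + 8)/3) = 6.
  m_12 = 3*6 - 8 = 10, d_12 = (103 - 10^2)/3 = 3/3 = 1, a_12 = floor((10 + 10)/1) = 20.
  m_13 = 1*20 - 10 = 10, d_13 = (103 - 10^2)/1 = 3/1 = 3: (m_13, d_13) = (m_1, d_1) = (10, 3), so from here the quotients repeat a_1, ..., a_12; the period length is 12.
So sqrt(103) = [10; (6, 1, 2, 1, 1, 9, 1, 1, 2, 1, 6, 20)] with period length k = 12.
k is even, so the fundamental solution of x^2 - 103y^2 = 1 is (p_{k-1}, q_{k-1}) = (p_11, q_11); compute convergents through index 11.
Convergents (p_i = a_i*p_{i-1} + p_{i-2}, q_i = a_i*q_{i-1} + q_{i-2} with p_{-2}=0, p_{-1}=1, q_{-2}=1, q_{-1}=0):
  i=0: a_0=10, p_0 = 10*1 + 0 = 10, q_0 = 10*0 + 1 = 1.
  i=1: a_1=6, p_1 = 6*10 + 1 = 61, q_1 = 6*1 + 0 = 6.
  i=2: a_2=1, p_2 = 1*61 + 10 = 71, q_2 = 1*6 + 1 = 7.
  i=3: a_3=2, p_3 = 2*71 + 61 = 203, q_3 = 2*7 + 6 = 20.
  i=4: a_4=1, p_4 = 1*203 + 71 = 274, q_4 = 1*20 + 7 = 27.
  i=5: a_5=1, p_5 = 1*274 + 203 = 477, q_5 = 1*27 + 20 = 47.
  i=6: a_6=9, p_6 = 9*477 + 274 = 4567, q_6 = 9*47 + 27 = 450.
  i=7: a_7=1, p_7 = 1*4567 + 477 = 5044, q_7 = 1*450 + 47 = 497.
  i=8: a_8=1, p_8 = 1*5044 + 4567 = 9611, q_8 = 1*497 + 450 = 947.
  i=9: a_9=2, p_9 = 2*9611 + 5044 = 24266, q_9 = 2*947 + 497 = 2391.
  i=10: a_10=1, p_10 = 1*24266 + 9611 = 33877, q_10 = 1*2391 + 947 = 3338.
  i=11: a_11=6, p_11 = 6*33877 + 24266 = 227528, q_11 = 6*3338 + 2391 = 22419.
Check: 227528^2 - 103*22419^2 = 51768990784 - 51768990783 = 1, so (x, y) = (227528, 22419) solves the equation, and by the theorem it is the least positive solution.

(x, y) = (227528, 22419)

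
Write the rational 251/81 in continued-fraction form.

[3; 10, 8]

Run the Euclidean algorithm on 251 and 81; the successive quotients are the partial quotients a_0, a_1, ... (each step inverts the fractional part left over by the previous one):
  251 = 3*81 + 8, so a_0 = 3.
  81 = 10*8 + 1, so a_1 = 10.
  8 = 8*1 + 0, so a_2 = 8.
The remainder reaches 0 after 3 divisions, so the expansion has 3 partial quotients, read off in order.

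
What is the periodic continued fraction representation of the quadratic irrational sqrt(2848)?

Write x_i = (sqrt(2848) + m_i)/d_i with (m_0, d_0) = (0, 1). a_0 = floor(sqrt(2848)) = 53, since 53^2 = 2809 <= 2848 < 2916 = 54^2.
Iterate m_{i+1} = d_i*a_i - m_i, d_{i+1} = (2848 - m_{i+1}^2)/d_i, a_{i+1} = floor((a_0 + m_{i+1})/d_{i+1}):
  m_1 = 1*53 - 0 = 53, d_1 = (2848 - 53^2)/1 = 39/1 = 39, a_1 = floor((53 + 53)/39) = 2.
  m_2 = 39*2 - 53 = 25, d_2 = (2848 - 25^2)/39 = 2223/39 = 57, a_2 = floor((53 + 25)/57) = 1.
  m_3 = 57*1 - 25 = 32, d_3 = (2848 - 32^2)/57 = 1824/57 = 32, a_3 = floor((53 + 32)/32) = 2.
  m_4 = 32*2 - 32 = 32, d_4 = (2848 - 32^2)/32 = 1824/32 = 57, a_4 = floor((53 + 32)/57) = 1.
  m_5 = 57*1 - 32 = 25, d_5 = (2848 - 25^2)/57 = 2223/57 = 39, a_5 = floor((53 + 25)/39) = 2.
  m_6 = 39*2 - 25 = 53, d_6 = (2848 - 53^2)/39 = 39/39 = 1, a_6 = floor((53 + 53)/1) = 106.
  m_7 = 1*106 - 53 = 53, d_7 = (2848 - 53^2)/1 = 39/1 = 39: (m_7, d_7) = (m_1, d_1) = (53, 39), so from here the quotients repeat a_1, ..., a_6; the period length is 6.
Hence the expansion of sqrt(2848) is a_0 = 53 followed by the repeating block 2, 1, 2, 1, 2, 106 (period 6).

[53; (2, 1, 2, 1, 2, 106)]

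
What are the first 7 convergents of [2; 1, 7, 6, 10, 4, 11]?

Using the convergent recurrence p_i = a_i*p_{i-1} + p_{i-2}, q_i = a_i*q_{i-1} + q_{i-2} with p_{-2}=0, p_{-1}=1, q_{-2}=1, q_{-1}=0:
  i=0: a_0=2, p_0 = 2*1 + 0 = 2, q_0 = 2*0 + 1 = 1.
  i=1: a_1=1, p_1 = 1*2 + 1 = 3, q_1 = 1*1 + 0 = 1.
  i=2: a_2=7, p_2 = 7*3 + 2 = 23, q_2 = 7*1 + 1 = 8.
  i=3: a_3=6, p_3 = 6*23 + 3 = 141, q_3 = 6*8 + 1 = 49.
  i=4: a_4=10, p_4 = 10*141 + 23 = 1433, q_4 = 10*49 + 8 = 498.
  i=5: a_5=4, p_5 = 4*1433 + 141 = 5873, q_5 = 4*498 + 49 = 2041.
  i=6: a_6=11, p_6 = 11*5873 + 1433 = 66036, q_6 = 11*2041 + 498 = 22949.

2/1, 3/1, 23/8, 141/49, 1433/498, 5873/2041, 66036/22949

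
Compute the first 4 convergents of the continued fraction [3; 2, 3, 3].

Using the convergent recurrence p_i = a_i*p_{i-1} + p_{i-2}, q_i = a_i*q_{i-1} + q_{i-2} with p_{-2}=0, p_{-1}=1, q_{-2}=1, q_{-1}=0:
  i=0: a_0=3, p_0 = 3*1 + 0 = 3, q_0 = 3*0 + 1 = 1.
  i=1: a_1=2, p_1 = 2*3 + 1 = 7, q_1 = 2*1 + 0 = 2.
  i=2: a_2=3, p_2 = 3*7 + 3 = 24, q_2 = 3*2 + 1 = 7.
  i=3: a_3=3, p_3 = 3*24 + 7 = 79, q_3 = 3*7 + 2 = 23.

3/1, 7/2, 24/7, 79/23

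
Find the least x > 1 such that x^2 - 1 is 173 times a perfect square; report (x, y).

First expand sqrt(173) as a continued fraction. With x_i = (sqrt(173) + m_i)/d_i and (m_0, d_0) = (0, 1): a_0 = floor(sqrt(173)) = 13, since 13^2 = 169 <= 173 < 196 = 14^2.
Iterate m_{i+1} = d_i*a_i - m_i, d_{i+1} = (173 - m_{i+1}^2)/d_i, a_{i+1} = floor((a_0 + m_{i+1})/d_{i+1}):
  m_1 = 1*13 - 0 = 13, d_1 = (173 - 13^2)/1 = 4/1 = 4, a_1 = floor((13 + 13)/4) = 6.
  m_2 = 4*6 - 13 = 11, d_2 = (173 - 11^2)/4 = 52/4 = 13, a_2 = floor((13 + 11)/13) = 1.
  m_3 = 13*1 - 11 = 2, d_3 = (173 - 2^2)/13 = 169/13 = 13, a_3 = floor((13 + 2)/13) = 1.
  m_4 = 13*1 - 2 = 11, d_4 = (173 - 11^2)/13 = 52/13 = 4, a_4 = floor((13 + 11)/4) = 6.
  m_5 = 4*6 - 11 = 13, d_5 = (173 - 13^2)/4 = 4/4 = 1, a_5 = floor((13 + 13)/1) = 26.
  m_6 = 1*26 - 13 = 13, d_6 = (173 - 13^2)/1 = 4/1 = 4: (m_6, d_6) = (m_1, d_1) = (13, 4), so from here the quotients repeat a_1, ..., a_5; the period length is 5.
So sqrt(173) = [13; (6, 1, 1, 6, 26)] with period length k = 5.
k is odd, so (p_{k-1}, q_{k-1}) only solves x^2 - 173y^2 = -1 and the fundamental solution of x^2 - 173y^2 = 1 is (p_{2k-1}, q_{2k-1}) = (p_9, q_9); compute convergents through index 9, running through the period twice.
Convergents (p_i = a_i*p_{i-1} + p_{i-2}, q_i = a_i*q_{i-1} + q_{i-2} with p_{-2}=0, p_{-1}=1, q_{-2}=1, q_{-1}=0):
  i=0: a_0=13, p_0 = 13*1 + 0 = 13, q_0 = 13*0 + 1 = 1.
  i=1: a_1=6, p_1 = 6*13 + 1 = 79, q_1 = 6*1 + 0 = 6.
  i=2: a_2=1, p_2 = 1*79 + 13 = 92, q_2 = 1*6 + 1 = 7.
  i=3: a_3=1, p_3 = 1*92 + 79 = 171, q_3 = 1*7 + 6 = 13.
  i=4: a_4=6, p_4 = 6*171 + 92 = 1118, q_4 = 6*13 + 7 = 85.
  i=5: a_5=26, p_5 = 26*1118 + 171 = 29239, q_5 = 26*85 + 13 = 2223.
  i=6: a_6=6, p_6 = 6*29239 + 1118 = 176552, q_6 = 6*2223 + 85 = 13423.
  i=7: a_7=1, p_7 = 1*176552 + 29239 = 205791, q_7 = 1*13423 + 2223 = 15646.
  i=8: a_8=1, p_8 = 1*205791 + 176552 = 382343, q_8 = 1*15646 + 13423 = 29069.
  i=9: a_9=6, p_9 = 6*382343 + 205791 = 2499849, q_9 = 6*29069 + 15646 = 190060.
Indeed p_4^2 - 173*q_4^2 = 1249924 - 1249925 = -1, not +1.
Check: 2499849^2 - 173*190060^2 = 6249245022801 - 6249245022800 = 1, so (x, y) = (2499849, 190060) solves the equation, and by the theorem it is the least positive solution.

(x, y) = (2499849, 190060)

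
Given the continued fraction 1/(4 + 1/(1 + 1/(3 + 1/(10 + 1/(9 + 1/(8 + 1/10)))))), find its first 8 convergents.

0/1, 1/4, 1/5, 4/19, 41/195, 373/1774, 3025/14387, 30623/145644

Using the convergent recurrence p_i = a_i*p_{i-1} + p_{i-2}, q_i = a_i*q_{i-1} + q_{i-2} with p_{-2}=0, p_{-1}=1, q_{-2}=1, q_{-1}=0:
  i=0: a_0=0, p_0 = 0*1 + 0 = 0, q_0 = 0*0 + 1 = 1.
  i=1: a_1=4, p_1 = 4*0 + 1 = 1, q_1 = 4*1 + 0 = 4.
  i=2: a_2=1, p_2 = 1*1 + 0 = 1, q_2 = 1*4 + 1 = 5.
  i=3: a_3=3, p_3 = 3*1 + 1 = 4, q_3 = 3*5 + 4 = 19.
  i=4: a_4=10, p_4 = 10*4 + 1 = 41, q_4 = 10*19 + 5 = 195.
  i=5: a_5=9, p_5 = 9*41 + 4 = 373, q_5 = 9*195 + 19 = 1774.
  i=6: a_6=8, p_6 = 8*373 + 41 = 3025, q_6 = 8*1774 + 195 = 14387.
  i=7: a_7=10, p_7 = 10*3025 + 373 = 30623, q_7 = 10*14387 + 1774 = 145644.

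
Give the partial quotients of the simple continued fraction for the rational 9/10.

Run the Euclidean algorithm on 9 and 10; the successive quotients are the partial quotients a_0, a_1, ... (each step inverts the fractional part left over by the previous one):
  9 = 0*10 + 9, so a_0 = 0.
  10 = 1*9 + 1, so a_1 = 1.
  9 = 9*1 + 0, so a_2 = 9.
The remainder reaches 0 after 3 divisions, so the expansion has 3 partial quotients, read off in order.

[0; 1, 9]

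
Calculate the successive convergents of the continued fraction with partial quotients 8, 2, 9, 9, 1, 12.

8/1, 17/2, 161/19, 1466/173, 1627/192, 20990/2477

Using the convergent recurrence p_i = a_i*p_{i-1} + p_{i-2}, q_i = a_i*q_{i-1} + q_{i-2} with p_{-2}=0, p_{-1}=1, q_{-2}=1, q_{-1}=0:
  i=0: a_0=8, p_0 = 8*1 + 0 = 8, q_0 = 8*0 + 1 = 1.
  i=1: a_1=2, p_1 = 2*8 + 1 = 17, q_1 = 2*1 + 0 = 2.
  i=2: a_2=9, p_2 = 9*17 + 8 = 161, q_2 = 9*2 + 1 = 19.
  i=3: a_3=9, p_3 = 9*161 + 17 = 1466, q_3 = 9*19 + 2 = 173.
  i=4: a_4=1, p_4 = 1*1466 + 161 = 1627, q_4 = 1*173 + 19 = 192.
  i=5: a_5=12, p_5 = 12*1627 + 1466 = 20990, q_5 = 12*192 + 173 = 2477.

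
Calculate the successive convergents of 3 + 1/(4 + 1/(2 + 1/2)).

Using the convergent recurrence p_i = a_i*p_{i-1} + p_{i-2}, q_i = a_i*q_{i-1} + q_{i-2} with p_{-2}=0, p_{-1}=1, q_{-2}=1, q_{-1}=0:
  i=0: a_0=3, p_0 = 3*1 + 0 = 3, q_0 = 3*0 + 1 = 1.
  i=1: a_1=4, p_1 = 4*3 + 1 = 13, q_1 = 4*1 + 0 = 4.
  i=2: a_2=2, p_2 = 2*13 + 3 = 29, q_2 = 2*4 + 1 = 9.
  i=3: a_3=2, p_3 = 2*29 + 13 = 71, q_3 = 2*9 + 4 = 22.

3/1, 13/4, 29/9, 71/22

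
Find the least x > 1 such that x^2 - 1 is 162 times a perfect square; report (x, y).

First expand sqrt(162) as a continued fraction. With x_i = (sqrt(162) + m_i)/d_i and (m_0, d_0) = (0, 1): a_0 = floor(sqrt(162)) = 12, since 12^2 = 144 <= 162 < 169 = 13^2.
Iterate m_{i+1} = d_i*a_i - m_i, d_{i+1} = (162 - m_{i+1}^2)/d_i, a_{i+1} = floor((a_0 + m_{i+1})/d_{i+1}):
  m_1 = 1*12 - 0 = 12, d_1 = (162 - 12^2)/1 = 18/1 = 18, a_1 = floor((12 + 12)/18) = 1.
  m_2 = 18*1 - 12 = 6, d_2 = (162 - 6^2)/18 = 126/18 = 7, a_2 = floor((12 + 6)/7) = 2.
  m_3 = 7*2 - 6 = 8, d_3 = (162 - 8^2)/7 = 98/7 = 14, a_3 = floor((12 + 8)/14) = 1.
  m_4 = 14*1 - 8 = 6, d_4 = (162 - 6^2)/14 = 126/14 = 9, a_4 = floor((12 + 6)/9) = 2.
  m_5 = 9*2 - 6 = 12, d_5 = (162 - 12^2)/9 = 18/9 = 2, a_5 = floor((12 + 12)/2) = 12.
  m_6 = 2*12 - 12 = 12, d_6 = (162 - 12^2)/2 = 18/2 = 9, a_6 = floor((12 + 12)/9) = 2.
  m_7 = 9*2 - 12 = 6, d_7 = (162 - 6^2)/9 = 126/9 = 14, a_7 = floor((12 + 6)/14) = 1.
  m_8 = 14*1 - 6 = 8, d_8 = (162 - 8^2)/14 = 98/14 = 7, a_8 = floor((12 + 8)/7) = 2.
  m_9 = 7*2 - 8 = 6, d_9 = (162 - 6^2)/7 = 126/7 = 18, a_9 = floor((12 + 6)/18) = 1.
  m_10 = 18*1 - 6 = 12, d_10 = (162 - 12^2)/18 = 18/18 = 1, a_10 = floor((12 + 12)/1) = 24.
  m_11 = 1*24 - 12 = 12, d_11 = (162 - 12^2)/1 = 18/1 = 18: (m_11, d_11) = (m_1, d_1) = (12, 18), so from here the quotients repeat a_1, ..., a_10; the period length is 10.
So sqrt(162) = [12; (1, 2, 1, 2, 12, 2, 1, 2, 1, 24)] with period length k = 10.
k is even, so the fundamental solution of x^2 - 162y^2 = 1 is (p_{k-1}, q_{k-1}) = (p_9, q_9); compute convergents through index 9.
Convergents (p_i = a_i*p_{i-1} + p_{i-2}, q_i = a_i*q_{i-1} + q_{i-2} with p_{-2}=0, p_{-1}=1, q_{-2}=1, q_{-1}=0):
  i=0: a_0=12, p_0 = 12*1 + 0 = 12, q_0 = 12*0 + 1 = 1.
  i=1: a_1=1, p_1 = 1*12 + 1 = 13, q_1 = 1*1 + 0 = 1.
  i=2: a_2=2, p_2 = 2*13 + 12 = 38, q_2 = 2*1 + 1 = 3.
  i=3: a_3=1, p_3 = 1*38 + 13 = 51, q_3 = 1*3 + 1 = 4.
  i=4: a_4=2, p_4 = 2*51 + 38 = 140, q_4 = 2*4 + 3 = 11.
  i=5: a_5=12, p_5 = 12*140 + 51 = 1731, q_5 = 12*11 + 4 = 136.
  i=6: a_6=2, p_6 = 2*1731 + 140 = 3602, q_6 = 2*136 + 11 = 283.
  i=7: a_7=1, p_7 = 1*3602 + 1731 = 5333, q_7 = 1*283 + 136 = 419.
  i=8: a_8=2, p_8 = 2*5333 + 3602 = 14268, q_8 = 2*419 + 283 = 1121.
  i=9: a_9=1, p_9 = 1*14268 + 5333 = 19601, q_9 = 1*1121 + 419 = 1540.
Check: 19601^2 - 162*1540^2 = 384199201 - 384199200 = 1, so (x, y) = (19601, 1540) solves the equation, and by the theorem it is the least positive solution.

(x, y) = (19601, 1540)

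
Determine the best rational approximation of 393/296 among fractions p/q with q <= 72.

Expand x = 393/296 as a continued fraction with the Euclidean algorithm:
  393 = 1*296 + 97, so a_0 = 1.
  296 = 3*97 + 5, so a_1 = 3.
  97 = 19*5 + 2, so a_2 = 19.
  5 = 2*2 + 1, so a_3 = 2.
  2 = 2*1 + 0, so a_4 = 2.
so x = [1; 3, 19, 2, 2].
Convergents (p_i = a_i*p_{i-1} + p_{i-2}, q_i = a_i*q_{i-1} + q_{i-2} with p_{-2}=0, p_{-1}=1, q_{-2}=1, q_{-1}=0), until the denominator exceeds 72:
  i=0: a_0=1, p_0 = 1*1 + 0 = 1, q_0 = 1*0 + 1 = 1.
  i=1: a_1=3, p_1 = 3*1 + 1 = 4, q_1 = 3*1 + 0 = 3.
  i=2: a_2=19, p_2 = 19*4 + 1 = 77, q_2 = 19*3 + 1 = 58.
  i=3: a_3=2, p_3 = 2*77 + 4 = 158, q_3 = 2*58 + 3 = 119.
q_3 = 119 > 72, so the last convergent with denominator <= 72 is p_2/q_2 = 77/58.
The closest fraction with denominator <= 72 is either p_2/q_2 or the intermediate fraction (k*p_2 + p_1)/(k*q_2 + q_1) with the largest k >= 1 whose denominator stays <= 72; these approach x as k grows, and every other convergent or intermediate fraction in range is farther away.
Largest k: floor((72 - q_1)/q_2) = floor((72 - 3)/58) = 1.
That gives (1*77 + 4)/(1*58 + 3) = 81/61.
Compare the errors: |x - 77/58| = |393*58 - 77*296|/(296*58) = 2/17168, and |x - 81/61| = |393*61 - 81*296|/(296*61) = 3/18056.
Cross-multiplying, 2*18056 = 36112 < 51504 = 3*17168, so 2/17168 is smaller: the convergent 77/58 is closer to x than 81/61.

77/58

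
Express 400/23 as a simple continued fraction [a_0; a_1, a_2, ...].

Run the Euclidean algorithm on 400 and 23; the successive quotients are the partial quotients a_0, a_1, ... (each step inverts the fractional part left over by the previous one):
  400 = 17*23 + 9, so a_0 = 17.
  23 = 2*9 + 5, so a_1 = 2.
  9 = 1*5 + 4, so a_2 = 1.
  5 = 1*4 + 1, so a_3 = 1.
  4 = 4*1 + 0, so a_4 = 4.
The remainder reaches 0 after 5 divisions, so the expansion has 5 partial quotients, read off in order.

[17; 2, 1, 1, 4]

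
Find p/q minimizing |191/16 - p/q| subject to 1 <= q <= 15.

Expand x = 191/16 as a continued fraction with the Euclidean algorithm:
  191 = 11*16 + 15, so a_0 = 11.
  16 = 1*15 + 1, so a_1 = 1.
  15 = 15*1 + 0, so a_2 = 15.
so x = [11; 1, 15].
Convergents (p_i = a_i*p_{i-1} + p_{i-2}, q_i = a_i*q_{i-1} + q_{i-2} with p_{-2}=0, p_{-1}=1, q_{-2}=1, q_{-1}=0), until the denominator exceeds 15:
  i=0: a_0=11, p_0 = 11*1 + 0 = 11, q_0 = 11*0 + 1 = 1.
  i=1: a_1=1, p_1 = 1*11 + 1 = 12, q_1 = 1*1 + 0 = 1.
  i=2: a_2=15, p_2 = 15*12 + 11 = 191, q_2 = 15*1 + 1 = 16.
q_2 = 16 > 15, so the last convergent with denominator <= 15 is p_1/q_1 = 12/1.
The closest fraction with denominator <= 15 is either p_1/q_1 or the intermediate fraction (k*p_1 + p_0)/(k*q_1 + q_0) with the largest k >= 1 whose denominator stays <= 15; these approach x as k grows, and every other convergent or intermediate fraction in range is farther away.
Largest k: floor((15 - q_0)/q_1) = floor((15 - 1)/1) = 14.
That gives (14*12 + 11)/(14*1 + 1) = 179/15.
Compare the errors: |x - 12/1| = |191*1 - 12*16|/(16*1) = 1/16, and |x - 179/15| = |191*15 - 179*16|/(16*15) = 1/240.
Cross-multiplying, 1*16 = 16 < 240 = 1*240, so 1/240 is smaller: the intermediate fraction 179/15 is closer to x than 12/1.

179/15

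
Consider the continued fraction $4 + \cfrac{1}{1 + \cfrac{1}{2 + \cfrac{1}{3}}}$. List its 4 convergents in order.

Using the convergent recurrence p_i = a_i*p_{i-1} + p_{i-2}, q_i = a_i*q_{i-1} + q_{i-2} with p_{-2}=0, p_{-1}=1, q_{-2}=1, q_{-1}=0:
  i=0: a_0=4, p_0 = 4*1 + 0 = 4, q_0 = 4*0 + 1 = 1.
  i=1: a_1=1, p_1 = 1*4 + 1 = 5, q_1 = 1*1 + 0 = 1.
  i=2: a_2=2, p_2 = 2*5 + 4 = 14, q_2 = 2*1 + 1 = 3.
  i=3: a_3=3, p_3 = 3*14 + 5 = 47, q_3 = 3*3 + 1 = 10.

4/1, 5/1, 14/3, 47/10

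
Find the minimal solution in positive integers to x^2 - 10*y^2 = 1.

First expand sqrt(10) as a continued fraction. With x_i = (sqrt(10) + m_i)/d_i and (m_0, d_0) = (0, 1): a_0 = floor(sqrt(10)) = 3, since 3^2 = 9 <= 10 < 16 = 4^2.
Iterate m_{i+1} = d_i*a_i - m_i, d_{i+1} = (10 - m_{i+1}^2)/d_i, a_{i+1} = floor((a_0 + m_{i+1})/d_{i+1}):
  m_1 = 1*3 - 0 = 3, d_1 = (10 - 3^2)/1 = 1/1 = 1, a_1 = floor((3 + 3)/1) = 6.
  m_2 = 1*6 - 3 = 3, d_2 = (10 - 3^2)/1 = 1/1 = 1: (m_2, d_2) = (m_1, d_1) = (3, 1), so from here the quotient a_1 repeats; the period length is 1.
So sqrt(10) = [3; (6)] with period length k = 1.
k is odd, so (p_{k-1}, q_{k-1}) only solves x^2 - 10y^2 = -1 and the fundamental solution of x^2 - 10y^2 = 1 is (p_{2k-1}, q_{2k-1}) = (p_1, q_1); compute convergents through index 1, running through the period twice.
Convergents (p_i = a_i*p_{i-1} + p_{i-2}, q_i = a_i*q_{i-1} + q_{i-2} with p_{-2}=0, p_{-1}=1, q_{-2}=1, q_{-1}=0):
  i=0: a_0=3, p_0 = 3*1 + 0 = 3, q_0 = 3*0 + 1 = 1.
  i=1: a_1=6, p_1 = 6*3 + 1 = 19, q_1 = 6*1 + 0 = 6.
Indeed p_0^2 - 10*q_0^2 = 9 - 10 = -1, not +1.
Check: 19^2 - 10*6^2 = 361 - 360 = 1, so (x, y) = (19, 6) solves the equation, and by the theorem it is the least positive solution.

(x, y) = (19, 6)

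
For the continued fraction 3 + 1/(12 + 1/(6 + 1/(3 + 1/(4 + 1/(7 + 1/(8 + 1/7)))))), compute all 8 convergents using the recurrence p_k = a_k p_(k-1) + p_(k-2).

3/1, 37/12, 225/73, 712/231, 3073/997, 22223/7210, 180857/58677, 1288222/417949

Using the convergent recurrence p_i = a_i*p_{i-1} + p_{i-2}, q_i = a_i*q_{i-1} + q_{i-2} with p_{-2}=0, p_{-1}=1, q_{-2}=1, q_{-1}=0:
  i=0: a_0=3, p_0 = 3*1 + 0 = 3, q_0 = 3*0 + 1 = 1.
  i=1: a_1=12, p_1 = 12*3 + 1 = 37, q_1 = 12*1 + 0 = 12.
  i=2: a_2=6, p_2 = 6*37 + 3 = 225, q_2 = 6*12 + 1 = 73.
  i=3: a_3=3, p_3 = 3*225 + 37 = 712, q_3 = 3*73 + 12 = 231.
  i=4: a_4=4, p_4 = 4*712 + 225 = 3073, q_4 = 4*231 + 73 = 997.
  i=5: a_5=7, p_5 = 7*3073 + 712 = 22223, q_5 = 7*997 + 231 = 7210.
  i=6: a_6=8, p_6 = 8*22223 + 3073 = 180857, q_6 = 8*7210 + 997 = 58677.
  i=7: a_7=7, p_7 = 7*180857 + 22223 = 1288222, q_7 = 7*58677 + 7210 = 417949.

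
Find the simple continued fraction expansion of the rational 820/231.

Run the Euclidean algorithm on 820 and 231; the successive quotients are the partial quotients a_0, a_1, ... (each step inverts the fractional part left over by the previous one):
  820 = 3*231 + 127, so a_0 = 3.
  231 = 1*127 + 104, so a_1 = 1.
  127 = 1*104 + 23, so a_2 = 1.
  104 = 4*23 + 12, so a_3 = 4.
  23 = 1*12 + 11, so a_4 = 1.
  12 = 1*11 + 1, so a_5 = 1.
  11 = 11*1 + 0, so a_6 = 11.
The remainder reaches 0 after 7 divisions, so the expansion has 7 partial quotients, read off in order.

[3; 1, 1, 4, 1, 1, 11]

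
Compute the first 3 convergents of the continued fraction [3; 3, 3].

Using the convergent recurrence p_i = a_i*p_{i-1} + p_{i-2}, q_i = a_i*q_{i-1} + q_{i-2} with p_{-2}=0, p_{-1}=1, q_{-2}=1, q_{-1}=0:
  i=0: a_0=3, p_0 = 3*1 + 0 = 3, q_0 = 3*0 + 1 = 1.
  i=1: a_1=3, p_1 = 3*3 + 1 = 10, q_1 = 3*1 + 0 = 3.
  i=2: a_2=3, p_2 = 3*10 + 3 = 33, q_2 = 3*3 + 1 = 10.

3/1, 10/3, 33/10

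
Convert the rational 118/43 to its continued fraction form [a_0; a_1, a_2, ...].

[2; 1, 2, 1, 10]

Run the Euclidean algorithm on 118 and 43; the successive quotients are the partial quotients a_0, a_1, ... (each step inverts the fractional part left over by the previous one):
  118 = 2*43 + 32, so a_0 = 2.
  43 = 1*32 + 11, so a_1 = 1.
  32 = 2*11 + 10, so a_2 = 2.
  11 = 1*10 + 1, so a_3 = 1.
  10 = 10*1 + 0, so a_4 = 10.
The remainder reaches 0 after 5 divisions, so the expansion has 5 partial quotients, read off in order.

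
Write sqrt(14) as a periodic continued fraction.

[3; (1, 2, 1, 6)]

Write x_i = (sqrt(14) + m_i)/d_i with (m_0, d_0) = (0, 1). a_0 = floor(sqrt(14)) = 3, since 3^2 = 9 <= 14 < 16 = 4^2.
Iterate m_{i+1} = d_i*a_i - m_i, d_{i+1} = (14 - m_{i+1}^2)/d_i, a_{i+1} = floor((a_0 + m_{i+1})/d_{i+1}):
  m_1 = 1*3 - 0 = 3, d_1 = (14 - 3^2)/1 = 5/1 = 5, a_1 = floor((3 + 3)/5) = 1.
  m_2 = 5*1 - 3 = 2, d_2 = (14 - 2^2)/5 = 10/5 = 2, a_2 = floor((3 + 2)/2) = 2.
  m_3 = 2*2 - 2 = 2, d_3 = (14 - 2^2)/2 = 10/2 = 5, a_3 = floor((3 + 2)/5) = 1.
  m_4 = 5*1 - 2 = 3, d_4 = (14 - 3^2)/5 = 5/5 = 1, a_4 = floor((3 + 3)/1) = 6.
  m_5 = 1*6 - 3 = 3, d_5 = (14 - 3^2)/1 = 5/1 = 5: (m_5, d_5) = (m_1, d_1) = (3, 5), so from here the quotients repeat a_1, ..., a_4; the period length is 4.
Hence the expansion of sqrt(14) is a_0 = 3 followed by the repeating block 1, 2, 1, 6 (period 4).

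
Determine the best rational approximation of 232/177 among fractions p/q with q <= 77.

Expand x = 232/177 as a continued fraction with the Euclidean algorithm:
  232 = 1*177 + 55, so a_0 = 1.
  177 = 3*55 + 12, so a_1 = 3.
  55 = 4*12 + 7, so a_2 = 4.
  12 = 1*7 + 5, so a_3 = 1.
  7 = 1*5 + 2, so a_4 = 1.
  5 = 2*2 + 1, so a_5 = 2.
  2 = 2*1 + 0, so a_6 = 2.
so x = [1; 3, 4, 1, 1, 2, 2].
Convergents (p_i = a_i*p_{i-1} + p_{i-2}, q_i = a_i*q_{i-1} + q_{i-2} with p_{-2}=0, p_{-1}=1, q_{-2}=1, q_{-1}=0), until the denominator exceeds 77:
  i=0: a_0=1, p_0 = 1*1 + 0 = 1, q_0 = 1*0 + 1 = 1.
  i=1: a_1=3, p_1 = 3*1 + 1 = 4, q_1 = 3*1 + 0 = 3.
  i=2: a_2=4, p_2 = 4*4 + 1 = 17, q_2 = 4*3 + 1 = 13.
  i=3: a_3=1, p_3 = 1*17 + 4 = 21, q_3 = 1*13 + 3 = 16.
  i=4: a_4=1, p_4 = 1*21 + 17 = 38, q_4 = 1*16 + 13 = 29.
  i=5: a_5=2, p_5 = 2*38 + 21 = 97, q_5 = 2*29 + 16 = 74.
  i=6: a_6=2, p_6 = 2*97 + 38 = 232, q_6 = 2*74 + 29 = 177.
q_6 = 177 > 77, so the last convergent with denominator <= 77 is p_5/q_5 = 97/74.
The closest fraction with denominator <= 77 is either p_5/q_5 or the intermediate fraction (k*p_5 + p_4)/(k*q_5 + q_4) with the largest k >= 1 whose denominator stays <= 77; these approach x as k grows, and every other convergent or intermediate fraction in range is farther away.
Largest k: floor((77 - q_4)/q_5) = floor((77 - 29)/74) = 0.
Since k = 0, no intermediate fraction beyond p_5/q_5 has denominator <= 77, so the convergent 97/74 is the closest (its error is |232*74 - 97*177|/(177*74) = 1/13098).

97/74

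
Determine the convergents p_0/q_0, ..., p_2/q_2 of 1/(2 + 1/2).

0/1, 1/2, 2/5

Using the convergent recurrence p_i = a_i*p_{i-1} + p_{i-2}, q_i = a_i*q_{i-1} + q_{i-2} with p_{-2}=0, p_{-1}=1, q_{-2}=1, q_{-1}=0:
  i=0: a_0=0, p_0 = 0*1 + 0 = 0, q_0 = 0*0 + 1 = 1.
  i=1: a_1=2, p_1 = 2*0 + 1 = 1, q_1 = 2*1 + 0 = 2.
  i=2: a_2=2, p_2 = 2*1 + 0 = 2, q_2 = 2*2 + 1 = 5.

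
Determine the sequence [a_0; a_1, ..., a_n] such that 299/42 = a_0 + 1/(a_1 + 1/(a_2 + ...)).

Run the Euclidean algorithm on 299 and 42; the successive quotients are the partial quotients a_0, a_1, ... (each step inverts the fractional part left over by the previous one):
  299 = 7*42 + 5, so a_0 = 7.
  42 = 8*5 + 2, so a_1 = 8.
  5 = 2*2 + 1, so a_2 = 2.
  2 = 2*1 + 0, so a_3 = 2.
The remainder reaches 0 after 4 divisions, so the expansion has 4 partial quotients, read off in order.

[7; 8, 2, 2]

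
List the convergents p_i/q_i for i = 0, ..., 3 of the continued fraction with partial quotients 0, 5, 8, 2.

0/1, 1/5, 8/41, 17/87

Using the convergent recurrence p_i = a_i*p_{i-1} + p_{i-2}, q_i = a_i*q_{i-1} + q_{i-2} with p_{-2}=0, p_{-1}=1, q_{-2}=1, q_{-1}=0:
  i=0: a_0=0, p_0 = 0*1 + 0 = 0, q_0 = 0*0 + 1 = 1.
  i=1: a_1=5, p_1 = 5*0 + 1 = 1, q_1 = 5*1 + 0 = 5.
  i=2: a_2=8, p_2 = 8*1 + 0 = 8, q_2 = 8*5 + 1 = 41.
  i=3: a_3=2, p_3 = 2*8 + 1 = 17, q_3 = 2*41 + 5 = 87.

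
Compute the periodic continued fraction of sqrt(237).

[15; (2, 1, 1, 7, 10, 7, 1, 1, 2, 30)]

Write x_i = (sqrt(237) + m_i)/d_i with (m_0, d_0) = (0, 1). a_0 = floor(sqrt(237)) = 15, since 15^2 = 225 <= 237 < 256 = 16^2.
Iterate m_{i+1} = d_i*a_i - m_i, d_{i+1} = (237 - m_{i+1}^2)/d_i, a_{i+1} = floor((a_0 + m_{i+1})/d_{i+1}):
  m_1 = 1*15 - 0 = 15, d_1 = (237 - 15^2)/1 = 12/1 = 12, a_1 = floor((15 + 15)/12) = 2.
  m_2 = 12*2 - 15 = 9, d_2 = (237 - 9^2)/12 = 156/12 = 13, a_2 = floor((15 + 9)/13) = 1.
  m_3 = 13*1 - 9 = 4, d_3 = (237 - 4^2)/13 = 221/13 = 17, a_3 = floor((15 + 4)/17) = 1.
  m_4 = 17*1 - 4 = 13, d_4 = (237 - 13^2)/17 = 68/17 = 4, a_4 = floor((15 + 13)/4) = 7.
  m_5 = 4*7 - 13 = 15, d_5 = (237 - 15^2)/4 = 12/4 = 3, a_5 = floor((15 + 15)/3) = 10.
  m_6 = 3*10 - 15 = 15, d_6 = (237 - 15^2)/3 = 12/3 = 4, a_6 = floor((15 + 15)/4) = 7.
  m_7 = 4*7 - 15 = 13, d_7 = (237 - 13^2)/4 = 68/4 = 17, a_7 = floor((15 + 13)/17) = 1.
  m_8 = 17*1 - 13 = 4, d_8 = (237 - 4^2)/17 = 221/17 = 13, a_8 = floor((15 + 4)/13) = 1.
  m_9 = 13*1 - 4 = 9, d_9 = (237 - 9^2)/13 = 156/13 = 12, a_9 = floor((15 + 9)/12) = 2.
  m_10 = 12*2 - 9 = 15, d_10 = (237 - 15^2)/12 = 12/12 = 1, a_10 = floor((15 + 15)/1) = 30.
  m_11 = 1*30 - 15 = 15, d_11 = (237 - 15^2)/1 = 12/1 = 12: (m_11, d_11) = (m_1, d_1) = (15, 12), so from here the quotients repeat a_1, ..., a_10; the period length is 10.
Hence the expansion of sqrt(237) is a_0 = 15 followed by the repeating block 2, 1, 1, 7, 10, 7, 1, 1, 2, 30 (period 10).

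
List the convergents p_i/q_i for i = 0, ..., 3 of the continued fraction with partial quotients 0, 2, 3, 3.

0/1, 1/2, 3/7, 10/23

Using the convergent recurrence p_i = a_i*p_{i-1} + p_{i-2}, q_i = a_i*q_{i-1} + q_{i-2} with p_{-2}=0, p_{-1}=1, q_{-2}=1, q_{-1}=0:
  i=0: a_0=0, p_0 = 0*1 + 0 = 0, q_0 = 0*0 + 1 = 1.
  i=1: a_1=2, p_1 = 2*0 + 1 = 1, q_1 = 2*1 + 0 = 2.
  i=2: a_2=3, p_2 = 3*1 + 0 = 3, q_2 = 3*2 + 1 = 7.
  i=3: a_3=3, p_3 = 3*3 + 1 = 10, q_3 = 3*7 + 2 = 23.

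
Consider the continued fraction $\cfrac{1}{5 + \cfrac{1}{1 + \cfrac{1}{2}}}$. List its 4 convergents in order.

Using the convergent recurrence p_i = a_i*p_{i-1} + p_{i-2}, q_i = a_i*q_{i-1} + q_{i-2} with p_{-2}=0, p_{-1}=1, q_{-2}=1, q_{-1}=0:
  i=0: a_0=0, p_0 = 0*1 + 0 = 0, q_0 = 0*0 + 1 = 1.
  i=1: a_1=5, p_1 = 5*0 + 1 = 1, q_1 = 5*1 + 0 = 5.
  i=2: a_2=1, p_2 = 1*1 + 0 = 1, q_2 = 1*5 + 1 = 6.
  i=3: a_3=2, p_3 = 2*1 + 1 = 3, q_3 = 2*6 + 5 = 17.

0/1, 1/5, 1/6, 3/17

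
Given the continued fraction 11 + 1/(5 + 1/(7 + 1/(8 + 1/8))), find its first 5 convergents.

Using the convergent recurrence p_i = a_i*p_{i-1} + p_{i-2}, q_i = a_i*q_{i-1} + q_{i-2} with p_{-2}=0, p_{-1}=1, q_{-2}=1, q_{-1}=0:
  i=0: a_0=11, p_0 = 11*1 + 0 = 11, q_0 = 11*0 + 1 = 1.
  i=1: a_1=5, p_1 = 5*11 + 1 = 56, q_1 = 5*1 + 0 = 5.
  i=2: a_2=7, p_2 = 7*56 + 11 = 403, q_2 = 7*5 + 1 = 36.
  i=3: a_3=8, p_3 = 8*403 + 56 = 3280, q_3 = 8*36 + 5 = 293.
  i=4: a_4=8, p_4 = 8*3280 + 403 = 26643, q_4 = 8*293 + 36 = 2380.

11/1, 56/5, 403/36, 3280/293, 26643/2380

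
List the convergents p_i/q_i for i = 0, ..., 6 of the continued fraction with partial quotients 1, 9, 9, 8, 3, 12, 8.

1/1, 10/9, 91/82, 738/665, 2305/2077, 28398/25589, 229489/206789

Using the convergent recurrence p_i = a_i*p_{i-1} + p_{i-2}, q_i = a_i*q_{i-1} + q_{i-2} with p_{-2}=0, p_{-1}=1, q_{-2}=1, q_{-1}=0:
  i=0: a_0=1, p_0 = 1*1 + 0 = 1, q_0 = 1*0 + 1 = 1.
  i=1: a_1=9, p_1 = 9*1 + 1 = 10, q_1 = 9*1 + 0 = 9.
  i=2: a_2=9, p_2 = 9*10 + 1 = 91, q_2 = 9*9 + 1 = 82.
  i=3: a_3=8, p_3 = 8*91 + 10 = 738, q_3 = 8*82 + 9 = 665.
  i=4: a_4=3, p_4 = 3*738 + 91 = 2305, q_4 = 3*665 + 82 = 2077.
  i=5: a_5=12, p_5 = 12*2305 + 738 = 28398, q_5 = 12*2077 + 665 = 25589.
  i=6: a_6=8, p_6 = 8*28398 + 2305 = 229489, q_6 = 8*25589 + 2077 = 206789.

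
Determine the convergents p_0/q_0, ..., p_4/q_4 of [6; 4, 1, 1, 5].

Using the convergent recurrence p_i = a_i*p_{i-1} + p_{i-2}, q_i = a_i*q_{i-1} + q_{i-2} with p_{-2}=0, p_{-1}=1, q_{-2}=1, q_{-1}=0:
  i=0: a_0=6, p_0 = 6*1 + 0 = 6, q_0 = 6*0 + 1 = 1.
  i=1: a_1=4, p_1 = 4*6 + 1 = 25, q_1 = 4*1 + 0 = 4.
  i=2: a_2=1, p_2 = 1*25 + 6 = 31, q_2 = 1*4 + 1 = 5.
  i=3: a_3=1, p_3 = 1*31 + 25 = 56, q_3 = 1*5 + 4 = 9.
  i=4: a_4=5, p_4 = 5*56 + 31 = 311, q_4 = 5*9 + 5 = 50.

6/1, 25/4, 31/5, 56/9, 311/50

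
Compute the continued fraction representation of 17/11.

[1; 1, 1, 5]

Run the Euclidean algorithm on 17 and 11; the successive quotients are the partial quotients a_0, a_1, ... (each step inverts the fractional part left over by the previous one):
  17 = 1*11 + 6, so a_0 = 1.
  11 = 1*6 + 5, so a_1 = 1.
  6 = 1*5 + 1, so a_2 = 1.
  5 = 5*1 + 0, so a_3 = 5.
The remainder reaches 0 after 4 divisions, so the expansion has 4 partial quotients, read off in order.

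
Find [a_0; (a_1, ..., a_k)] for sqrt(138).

Write x_i = (sqrt(138) + m_i)/d_i with (m_0, d_0) = (0, 1). a_0 = floor(sqrt(138)) = 11, since 11^2 = 121 <= 138 < 144 = 12^2.
Iterate m_{i+1} = d_i*a_i - m_i, d_{i+1} = (138 - m_{i+1}^2)/d_i, a_{i+1} = floor((a_0 + m_{i+1})/d_{i+1}):
  m_1 = 1*11 - 0 = 11, d_1 = (138 - 11^2)/1 = 17/1 = 17, a_1 = floor((11 + 11)/17) = 1.
  m_2 = 17*1 - 11 = 6, d_2 = (138 - 6^2)/17 = 102/17 = 6, a_2 = floor((11 + 6)/6) = 2.
  m_3 = 6*2 - 6 = 6, d_3 = (138 - 6^2)/6 = 102/6 = 17, a_3 = floor((11 + 6)/17) = 1.
  m_4 = 17*1 - 6 = 11, d_4 = (138 - 11^2)/17 = 17/17 = 1, a_4 = floor((11 + 11)/1) = 22.
  m_5 = 1*22 - 11 = 11, d_5 = (138 - 11^2)/1 = 17/1 = 17: (m_5, d_5) = (m_1, d_1) = (11, 17), so from here the quotients repeat a_1, ..., a_4; the period length is 4.
Hence the expansion of sqrt(138) is a_0 = 11 followed by the repeating block 1, 2, 1, 22 (period 4).

[11; (1, 2, 1, 22)]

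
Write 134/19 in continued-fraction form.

Run the Euclidean algorithm on 134 and 19; the successive quotients are the partial quotients a_0, a_1, ... (each step inverts the fractional part left over by the previous one):
  134 = 7*19 + 1, so a_0 = 7.
  19 = 19*1 + 0, so a_1 = 19.
The remainder reaches 0 after 2 divisions, so the expansion has 2 partial quotients, read off in order.

[7; 19]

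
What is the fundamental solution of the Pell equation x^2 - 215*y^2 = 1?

(x, y) = (44, 3)

First expand sqrt(215) as a continued fraction. With x_i = (sqrt(215) + m_i)/d_i and (m_0, d_0) = (0, 1): a_0 = floor(sqrt(215)) = 14, since 14^2 = 196 <= 215 < 225 = 15^2.
Iterate m_{i+1} = d_i*a_i - m_i, d_{i+1} = (215 - m_{i+1}^2)/d_i, a_{i+1} = floor((a_0 + m_{i+1})/d_{i+1}):
  m_1 = 1*14 - 0 = 14, d_1 = (215 - 14^2)/1 = 19/1 = 19, a_1 = floor((14 + 14)/19) = 1.
  m_2 = 19*1 - 14 = 5, d_2 = (215 - 5^2)/19 = 190/19 = 10, a_2 = floor((14 + 5)/10) = 1.
  m_3 = 10*1 - 5 = 5, d_3 = (215 - 5^2)/10 = 190/10 = 19, a_3 = floor((14 + 5)/19) = 1.
  m_4 = 19*1 - 5 = 14, d_4 = (215 - 14^2)/19 = 19/19 = 1, a_4 = floor((14 + 14)/1) = 28.
  m_5 = 1*28 - 14 = 14, d_5 = (215 - 14^2)/1 = 19/1 = 19: (m_5, d_5) = (m_1, d_1) = (14, 19), so from here the quotients repeat a_1, ..., a_4; the period length is 4.
So sqrt(215) = [14; (1, 1, 1, 28)] with period length k = 4.
k is even, so the fundamental solution of x^2 - 215y^2 = 1 is (p_{k-1}, q_{k-1}) = (p_3, q_3); compute convergents through index 3.
Convergents (p_i = a_i*p_{i-1} + p_{i-2}, q_i = a_i*q_{i-1} + q_{i-2} with p_{-2}=0, p_{-1}=1, q_{-2}=1, q_{-1}=0):
  i=0: a_0=14, p_0 = 14*1 + 0 = 14, q_0 = 14*0 + 1 = 1.
  i=1: a_1=1, p_1 = 1*14 + 1 = 15, q_1 = 1*1 + 0 = 1.
  i=2: a_2=1, p_2 = 1*15 + 14 = 29, q_2 = 1*1 + 1 = 2.
  i=3: a_3=1, p_3 = 1*29 + 15 = 44, q_3 = 1*2 + 1 = 3.
Check: 44^2 - 215*3^2 = 1936 - 1935 = 1, so (x, y) = (44, 3) solves the equation, and by the theorem it is the least positive solution.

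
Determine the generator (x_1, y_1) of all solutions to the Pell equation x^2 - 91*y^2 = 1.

(x, y) = (1574, 165)

First expand sqrt(91) as a continued fraction. With x_i = (sqrt(91) + m_i)/d_i and (m_0, d_0) = (0, 1): a_0 = floor(sqrt(91)) = 9, since 9^2 = 81 <= 91 < 100 = 10^2.
Iterate m_{i+1} = d_i*a_i - m_i, d_{i+1} = (91 - m_{i+1}^2)/d_i, a_{i+1} = floor((a_0 + m_{i+1})/d_{i+1}):
  m_1 = 1*9 - 0 = 9, d_1 = (91 - 9^2)/1 = 10/1 = 10, a_1 = floor((9 + 9)/10) = 1.
  m_2 = 10*1 - 9 = 1, d_2 = (91 - 1^2)/10 = 90/10 = 9, a_2 = floor((9 + 1)/9) = 1.
  m_3 = 9*1 - 1 = 8, d_3 = (91 - 8^2)/9 = 27/9 = 3, a_3 = floor((9 + 8)/3) = 5.
  m_4 = 3*5 - 8 = 7, d_4 = (91 - 7^2)/3 = 42/3 = 14, a_4 = floor((9 + 7)/14) = 1.
  m_5 = 14*1 - 7 = 7, d_5 = (91 - 7^2)/14 = 42/14 = 3, a_5 = floor((9 + 7)/3) = 5.
  m_6 = 3*5 - 7 = 8, d_6 = (91 - 8^2)/3 = 27/3 = 9, a_6 = floor((9 + 8)/9) = 1.
  m_7 = 9*1 - 8 = 1, d_7 = (91 - 1^2)/9 = 90/9 = 10, a_7 = floor((9 + 1)/10) = 1.
  m_8 = 10*1 - 1 = 9, d_8 = (91 - 9^2)/10 = 10/10 = 1, a_8 = floor((9 + 9)/1) = 18.
  m_9 = 1*18 - 9 = 9, d_9 = (91 - 9^2)/1 = 10/1 = 10: (m_9, d_9) = (m_1, d_1) = (9, 10), so from here the quotients repeat a_1, ..., a_8; the period length is 8.
So sqrt(91) = [9; (1, 1, 5, 1, 5, 1, 1, 18)] with period length k = 8.
k is even, so the fundamental solution of x^2 - 91y^2 = 1 is (p_{k-1}, q_{k-1}) = (p_7, q_7); compute convergents through index 7.
Convergents (p_i = a_i*p_{i-1} + p_{i-2}, q_i = a_i*q_{i-1} + q_{i-2} with p_{-2}=0, p_{-1}=1, q_{-2}=1, q_{-1}=0):
  i=0: a_0=9, p_0 = 9*1 + 0 = 9, q_0 = 9*0 + 1 = 1.
  i=1: a_1=1, p_1 = 1*9 + 1 = 10, q_1 = 1*1 + 0 = 1.
  i=2: a_2=1, p_2 = 1*10 + 9 = 19, q_2 = 1*1 + 1 = 2.
  i=3: a_3=5, p_3 = 5*19 + 10 = 105, q_3 = 5*2 + 1 = 11.
  i=4: a_4=1, p_4 = 1*105 + 19 = 124, q_4 = 1*11 + 2 = 13.
  i=5: a_5=5, p_5 = 5*124 + 105 = 725, q_5 = 5*13 + 11 = 76.
  i=6: a_6=1, p_6 = 1*725 + 124 = 849, q_6 = 1*76 + 13 = 89.
  i=7: a_7=1, p_7 = 1*849 + 725 = 1574, q_7 = 1*89 + 76 = 165.
Check: 1574^2 - 91*165^2 = 2477476 - 2477475 = 1, so (x, y) = (1574, 165) solves the equation, and by the theorem it is the least positive solution.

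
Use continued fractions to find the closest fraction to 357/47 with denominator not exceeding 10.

38/5

Expand x = 357/47 as a continued fraction with the Euclidean algorithm:
  357 = 7*47 + 28, so a_0 = 7.
  47 = 1*28 + 19, so a_1 = 1.
  28 = 1*19 + 9, so a_2 = 1.
  19 = 2*9 + 1, so a_3 = 2.
  9 = 9*1 + 0, so a_4 = 9.
so x = [7; 1, 1, 2, 9].
Convergents (p_i = a_i*p_{i-1} + p_{i-2}, q_i = a_i*q_{i-1} + q_{i-2} with p_{-2}=0, p_{-1}=1, q_{-2}=1, q_{-1}=0), until the denominator exceeds 10:
  i=0: a_0=7, p_0 = 7*1 + 0 = 7, q_0 = 7*0 + 1 = 1.
  i=1: a_1=1, p_1 = 1*7 + 1 = 8, q_1 = 1*1 + 0 = 1.
  i=2: a_2=1, p_2 = 1*8 + 7 = 15, q_2 = 1*1 + 1 = 2.
  i=3: a_3=2, p_3 = 2*15 + 8 = 38, q_3 = 2*2 + 1 = 5.
  i=4: a_4=9, p_4 = 9*38 + 15 = 357, q_4 = 9*5 + 2 = 47.
q_4 = 47 > 10, so the last convergent with denominator <= 10 is p_3/q_3 = 38/5.
The closest fraction with denominator <= 10 is either p_3/q_3 or the intermediate fraction (k*p_3 + p_2)/(k*q_3 + q_2) with the largest k >= 1 whose denominator stays <= 10; these approach x as k grows, and every other convergent or intermediate fraction in range is farther away.
Largest k: floor((10 - q_2)/q_3) = floor((10 - 2)/5) = 1.
That gives (1*38 + 15)/(1*5 + 2) = 53/7.
Compare the errors: |x - 38/5| = |357*5 - 38*47|/(47*5) = 1/235, and |x - 53/7| = |357*7 - 53*47|/(47*7) = 8/329.
Cross-multiplying, 1*329 = 329 < 1880 = 8*235, so 1/235 is smaller: the convergent 38/5 is closer to x than 53/7.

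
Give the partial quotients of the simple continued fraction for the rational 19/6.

Run the Euclidean algorithm on 19 and 6; the successive quotients are the partial quotients a_0, a_1, ... (each step inverts the fractional part left over by the previous one):
  19 = 3*6 + 1, so a_0 = 3.
  6 = 6*1 + 0, so a_1 = 6.
The remainder reaches 0 after 2 divisions, so the expansion has 2 partial quotients, read off in order.

[3; 6]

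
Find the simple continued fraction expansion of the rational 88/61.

Run the Euclidean algorithm on 88 and 61; the successive quotients are the partial quotients a_0, a_1, ... (each step inverts the fractional part left over by the previous one):
  88 = 1*61 + 27, so a_0 = 1.
  61 = 2*27 + 7, so a_1 = 2.
  27 = 3*7 + 6, so a_2 = 3.
  7 = 1*6 + 1, so a_3 = 1.
  6 = 6*1 + 0, so a_4 = 6.
The remainder reaches 0 after 5 divisions, so the expansion has 5 partial quotients, read off in order.

[1; 2, 3, 1, 6]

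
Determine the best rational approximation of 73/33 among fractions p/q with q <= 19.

42/19

Expand x = 73/33 as a continued fraction with the Euclidean algorithm:
  73 = 2*33 + 7, so a_0 = 2.
  33 = 4*7 + 5, so a_1 = 4.
  7 = 1*5 + 2, so a_2 = 1.
  5 = 2*2 + 1, so a_3 = 2.
  2 = 2*1 + 0, so a_4 = 2.
so x = [2; 4, 1, 2, 2].
Convergents (p_i = a_i*p_{i-1} + p_{i-2}, q_i = a_i*q_{i-1} + q_{i-2} with p_{-2}=0, p_{-1}=1, q_{-2}=1, q_{-1}=0), until the denominator exceeds 19:
  i=0: a_0=2, p_0 = 2*1 + 0 = 2, q_0 = 2*0 + 1 = 1.
  i=1: a_1=4, p_1 = 4*2 + 1 = 9, q_1 = 4*1 + 0 = 4.
  i=2: a_2=1, p_2 = 1*9 + 2 = 11, q_2 = 1*4 + 1 = 5.
  i=3: a_3=2, p_3 = 2*11 + 9 = 31, q_3 = 2*5 + 4 = 14.
  i=4: a_4=2, p_4 = 2*31 + 11 = 73, q_4 = 2*14 + 5 = 33.
q_4 = 33 > 19, so the last convergent with denominator <= 19 is p_3/q_3 = 31/14.
The closest fraction with denominator <= 19 is either p_3/q_3 or the intermediate fraction (k*p_3 + p_2)/(k*q_3 + q_2) with the largest k >= 1 whose denominator stays <= 19; these approach x as k grows, and every other convergent or intermediate fraction in range is farther away.
Largest k: floor((19 - q_2)/q_3) = floor((19 - 5)/14) = 1.
That gives (1*31 + 11)/(1*14 + 5) = 42/19.
Compare the errors: |x - 31/14| = |73*14 - 31*33|/(33*14) = 1/462, and |x - 42/19| = |73*19 - 42*33|/(33*19) = 1/627.
Cross-multiplying, 1*462 = 462 < 627 = 1*627, so 1/627 is smaller: the intermediate fraction 42/19 is closer to x than 31/14.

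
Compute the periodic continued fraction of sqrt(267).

Write x_i = (sqrt(267) + m_i)/d_i with (m_0, d_0) = (0, 1). a_0 = floor(sqrt(267)) = 16, since 16^2 = 256 <= 267 < 289 = 17^2.
Iterate m_{i+1} = d_i*a_i - m_i, d_{i+1} = (267 - m_{i+1}^2)/d_i, a_{i+1} = floor((a_0 + m_{i+1})/d_{i+1}):
  m_1 = 1*16 - 0 = 16, d_1 = (267 - 16^2)/1 = 11/1 = 11, a_1 = floor((16 + 16)/11) = 2.
  m_2 = 11*2 - 16 = 6, d_2 = (267 - 6^2)/11 = 231/11 = 21, a_2 = floor((16 + 6)/21) = 1.
  m_3 = 21*1 - 6 = 15, d_3 = (267 - 15^2)/21 = 42/21 = 2, a_3 = floor((16 + 15)/2) = 15.
  m_4 = 2*15 - 15 = 15, d_4 = (267 - 15^2)/2 = 42/2 = 21, a_4 = floor((16 + 15)/21) = 1.
  m_5 = 21*1 - 15 = 6, d_5 = (267 - 6^2)/21 = 231/21 = 11, a_5 = floor((16 + 6)/11) = 2.
  m_6 = 11*2 - 6 = 16, d_6 = (267 - 16^2)/11 = 11/11 = 1, a_6 = floor((16 + 16)/1) = 32.
  m_7 = 1*32 - 16 = 16, d_7 = (267 - 16^2)/1 = 11/1 = 11: (m_7, d_7) = (m_1, d_1) = (16, 11), so from here the quotients repeat a_1, ..., a_6; the period length is 6.
Hence the expansion of sqrt(267) is a_0 = 16 followed by the repeating block 2, 1, 15, 1, 2, 32 (period 6).

[16; (2, 1, 15, 1, 2, 32)]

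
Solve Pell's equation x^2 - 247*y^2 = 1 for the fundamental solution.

(x, y) = (85292, 5427)

First expand sqrt(247) as a continued fraction. With x_i = (sqrt(247) + m_i)/d_i and (m_0, d_0) = (0, 1): a_0 = floor(sqrt(247)) = 15, since 15^2 = 225 <= 247 < 256 = 16^2.
Iterate m_{i+1} = d_i*a_i - m_i, d_{i+1} = (247 - m_{i+1}^2)/d_i, a_{i+1} = floor((a_0 + m_{i+1})/d_{i+1}):
  m_1 = 1*15 - 0 = 15, d_1 = (247 - 15^2)/1 = 22/1 = 22, a_1 = floor((15 + 15)/22) = 1.
  m_2 = 22*1 - 15 = 7, d_2 = (247 - 7^2)/22 = 198/22 = 9, a_2 = floor((15 + 7)/9) = 2.
  m_3 = 9*2 - 7 = 11, d_3 = (247 - 11^2)/9 = 126/9 = 14, a_3 = floor((15 + 11)/14) = 1.
  m_4 = 14*1 - 11 = 3, d_4 = (247 - 3^2)/14 = 238/14 = 17, a_4 = floor((15 + 3)/17) = 1.
  m_5 = 17*1 - 3 = 14, d_5 = (247 - 14^2)/17 = 51/17 = 3, a_5 = floor((15 + 14)/3) = 9.
  m_6 = 3*9 - 14 = 13, d_6 = (247 - 13^2)/3 = 78/3 = 26, a_6 = floor((15 + 13)/26) = 1.
  m_7 = 26*1 - 13 = 13, d_7 = (247 - 13^2)/26 = 78/26 = 3, a_7 = floor((15 + 13)/3) = 9.
  m_8 = 3*9 - 13 = 14, d_8 = (247 - 14^2)/3 = 51/3 = 17, a_8 = floor((15 + 14)/17) = 1.
  m_9 = 17*1 - 14 = 3, d_9 = (247 - 3^2)/17 = 238/17 = 14, a_9 = floor((15 + 3)/14) = 1.
  m_10 = 14*1 - 3 = 11, d_10 = (247 - 11^2)/14 = 126/14 = 9, a_10 = floor((15 + 11)/9) = 2.
  m_11 = 9*2 - 11 = 7, d_11 = (247 - 7^2)/9 = 198/9 = 22, a_11 = floor((15 + 7)/22) = 1.
  m_12 = 22*1 - 7 = 15, d_12 = (247 - 15^2)/22 = 22/22 = 1, a_12 = floor((15 + 15)/1) = 30.
  m_13 = 1*30 - 15 = 15, d_13 = (247 - 15^2)/1 = 22/1 = 22: (m_13, d_13) = (m_1, d_1) = (15, 22), so from here the quotients repeat a_1, ..., a_12; the period length is 12.
So sqrt(247) = [15; (1, 2, 1, 1, 9, 1, 9, 1, 1, 2, 1, 30)] with period length k = 12.
k is even, so the fundamental solution of x^2 - 247y^2 = 1 is (p_{k-1}, q_{k-1}) = (p_11, q_11); compute convergents through index 11.
Convergents (p_i = a_i*p_{i-1} + p_{i-2}, q_i = a_i*q_{i-1} + q_{i-2} with p_{-2}=0, p_{-1}=1, q_{-2}=1, q_{-1}=0):
  i=0: a_0=15, p_0 = 15*1 + 0 = 15, q_0 = 15*0 + 1 = 1.
  i=1: a_1=1, p_1 = 1*15 + 1 = 16, q_1 = 1*1 + 0 = 1.
  i=2: a_2=2, p_2 = 2*16 + 15 = 47, q_2 = 2*1 + 1 = 3.
  i=3: a_3=1, p_3 = 1*47 + 16 = 63, q_3 = 1*3 + 1 = 4.
  i=4: a_4=1, p_4 = 1*63 + 47 = 110, q_4 = 1*4 + 3 = 7.
  i=5: a_5=9, p_5 = 9*110 + 63 = 1053, q_5 = 9*7 + 4 = 67.
  i=6: a_6=1, p_6 = 1*1053 + 110 = 1163, q_6 = 1*67 + 7 = 74.
  i=7: a_7=9, p_7 = 9*1163 + 1053 = 11520, q_7 = 9*74 + 67 = 733.
  i=8: a_8=1, p_8 = 1*11520 + 1163 = 12683, q_8 = 1*733 + 74 = 807.
  i=9: a_9=1, p_9 = 1*12683 + 11520 = 24203, q_9 = 1*807 + 733 = 1540.
  i=10: a_10=2, p_10 = 2*24203 + 12683 = 61089, q_10 = 2*1540 + 807 = 3887.
  i=11: a_11=1, p_11 = 1*61089 + 24203 = 85292, q_11 = 1*3887 + 1540 = 5427.
Check: 85292^2 - 247*5427^2 = 7274725264 - 7274725263 = 1, so (x, y) = (85292, 5427) solves the equation, and by the theorem it is the least positive solution.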